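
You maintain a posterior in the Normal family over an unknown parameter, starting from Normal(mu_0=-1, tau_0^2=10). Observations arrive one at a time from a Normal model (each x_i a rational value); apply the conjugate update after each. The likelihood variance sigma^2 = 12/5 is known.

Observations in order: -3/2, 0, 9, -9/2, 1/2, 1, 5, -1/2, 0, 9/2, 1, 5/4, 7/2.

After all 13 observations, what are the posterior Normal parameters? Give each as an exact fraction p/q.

obs 1: x=-3/2 → posterior Normal(-87/62, 60/31)
obs 2: x=0 → posterior Normal(-87/112, 15/14)
obs 3: x=9 → posterior Normal(121/54, 20/27)
obs 4: x=-9/2 → posterior Normal(69/106, 30/53)
obs 5: x=1/2 → posterior Normal(163/262, 60/131)
obs 6: x=1 → posterior Normal(71/104, 5/13)
obs 7: x=5 → posterior Normal(463/362, 60/181)
obs 8: x=-1/2 → posterior Normal(219/206, 30/103)
obs 9: x=0 → posterior Normal(73/77, 20/77)
obs 10: x=9/2 → posterior Normal(663/512, 15/64)
obs 11: x=1 → posterior Normal(713/562, 60/281)
obs 12: x=5/4 → posterior Normal(517/408, 10/51)
obs 13: x=7/2 → posterior Normal(1901/1324, 60/331)

mu_0=1901/1324, tau_0^2=60/331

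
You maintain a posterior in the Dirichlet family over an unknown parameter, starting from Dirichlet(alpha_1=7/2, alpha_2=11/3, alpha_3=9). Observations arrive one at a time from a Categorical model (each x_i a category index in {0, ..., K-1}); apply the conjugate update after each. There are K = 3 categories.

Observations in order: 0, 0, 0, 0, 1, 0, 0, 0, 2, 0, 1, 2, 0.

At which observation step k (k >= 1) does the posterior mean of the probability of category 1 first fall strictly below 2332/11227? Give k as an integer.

obs 1: x=0 → posterior Dirichlet(9/2, 11/3, 9)
obs 2: x=0 → posterior Dirichlet(11/2, 11/3, 9)
obs 3: x=0 → posterior Dirichlet(13/2, 11/3, 9)
obs 4: x=0 → posterior Dirichlet(15/2, 11/3, 9)
obs 5: x=1 → posterior Dirichlet(15/2, 14/3, 9)
obs 6: x=0 → posterior Dirichlet(17/2, 14/3, 9)
obs 7: x=0 → posterior Dirichlet(19/2, 14/3, 9)
obs 8: x=0 → posterior Dirichlet(21/2, 14/3, 9)
obs 9: x=2 → posterior Dirichlet(21/2, 14/3, 10)
obs 10: x=0 → posterior Dirichlet(23/2, 14/3, 10)
obs 11: x=1 → posterior Dirichlet(23/2, 17/3, 10)
obs 12: x=2 → posterior Dirichlet(23/2, 17/3, 11)
obs 13: x=0 → posterior Dirichlet(25/2, 17/3, 11)

k = 2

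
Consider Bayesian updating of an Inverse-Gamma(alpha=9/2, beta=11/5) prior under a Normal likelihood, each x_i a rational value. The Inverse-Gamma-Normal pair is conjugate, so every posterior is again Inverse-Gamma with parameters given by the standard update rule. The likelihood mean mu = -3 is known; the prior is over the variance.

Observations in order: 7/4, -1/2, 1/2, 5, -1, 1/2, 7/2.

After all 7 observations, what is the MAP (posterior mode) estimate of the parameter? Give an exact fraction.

obs 1: x=7/4 → posterior Inverse-Gamma(5, 2157/160)
obs 2: x=-1/2 → posterior Inverse-Gamma(11/2, 2657/160)
obs 3: x=1/2 → posterior Inverse-Gamma(6, 3637/160)
obs 4: x=5 → posterior Inverse-Gamma(13/2, 8757/160)
obs 5: x=-1 → posterior Inverse-Gamma(7, 9077/160)
obs 6: x=1/2 → posterior Inverse-Gamma(15/2, 10057/160)
obs 7: x=7/2 → posterior Inverse-Gamma(8, 13437/160)

1493/160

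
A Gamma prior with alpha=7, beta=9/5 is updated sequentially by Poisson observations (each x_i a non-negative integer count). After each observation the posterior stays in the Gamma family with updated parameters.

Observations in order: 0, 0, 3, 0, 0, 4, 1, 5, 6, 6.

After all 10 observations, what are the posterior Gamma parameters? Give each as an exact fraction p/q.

obs 1: x=0 → posterior Gamma(7, 14/5)
obs 2: x=0 → posterior Gamma(7, 19/5)
obs 3: x=3 → posterior Gamma(10, 24/5)
obs 4: x=0 → posterior Gamma(10, 29/5)
obs 5: x=0 → posterior Gamma(10, 34/5)
obs 6: x=4 → posterior Gamma(14, 39/5)
obs 7: x=1 → posterior Gamma(15, 44/5)
obs 8: x=5 → posterior Gamma(20, 49/5)
obs 9: x=6 → posterior Gamma(26, 54/5)
obs 10: x=6 → posterior Gamma(32, 59/5)

alpha=32, beta=59/5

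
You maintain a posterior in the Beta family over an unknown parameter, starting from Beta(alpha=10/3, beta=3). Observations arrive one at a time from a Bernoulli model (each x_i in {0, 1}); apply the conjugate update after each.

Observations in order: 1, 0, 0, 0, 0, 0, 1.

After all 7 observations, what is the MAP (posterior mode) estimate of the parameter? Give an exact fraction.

13/34

obs 1: x=1 → posterior Beta(13/3, 3)
obs 2: x=0 → posterior Beta(13/3, 4)
obs 3: x=0 → posterior Beta(13/3, 5)
obs 4: x=0 → posterior Beta(13/3, 6)
obs 5: x=0 → posterior Beta(13/3, 7)
obs 6: x=0 → posterior Beta(13/3, 8)
obs 7: x=1 → posterior Beta(16/3, 8)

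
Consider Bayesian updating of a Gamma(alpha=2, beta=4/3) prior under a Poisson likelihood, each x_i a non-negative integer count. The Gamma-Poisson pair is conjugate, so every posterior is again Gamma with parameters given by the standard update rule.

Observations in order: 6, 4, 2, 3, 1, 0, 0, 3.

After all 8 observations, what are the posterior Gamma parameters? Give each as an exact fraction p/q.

alpha=21, beta=28/3

obs 1: x=6 → posterior Gamma(8, 7/3)
obs 2: x=4 → posterior Gamma(12, 10/3)
obs 3: x=2 → posterior Gamma(14, 13/3)
obs 4: x=3 → posterior Gamma(17, 16/3)
obs 5: x=1 → posterior Gamma(18, 19/3)
obs 6: x=0 → posterior Gamma(18, 22/3)
obs 7: x=0 → posterior Gamma(18, 25/3)
obs 8: x=3 → posterior Gamma(21, 28/3)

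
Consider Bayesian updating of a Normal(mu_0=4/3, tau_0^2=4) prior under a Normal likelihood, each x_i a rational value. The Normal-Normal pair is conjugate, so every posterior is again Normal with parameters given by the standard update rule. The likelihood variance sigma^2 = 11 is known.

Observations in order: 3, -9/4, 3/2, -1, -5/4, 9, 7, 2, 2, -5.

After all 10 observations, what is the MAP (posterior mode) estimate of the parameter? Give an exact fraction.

224/153

obs 1: x=3 → posterior Normal(16/9, 44/15)
obs 2: x=-9/4 → posterior Normal(53/57, 44/19)
obs 3: x=3/2 → posterior Normal(71/69, 44/23)
obs 4: x=-1 → posterior Normal(59/81, 44/27)
obs 5: x=-5/4 → posterior Normal(44/93, 44/31)
obs 6: x=9 → posterior Normal(152/105, 44/35)
obs 7: x=7 → posterior Normal(236/117, 44/39)
obs 8: x=2 → posterior Normal(260/129, 44/43)
obs 9: x=2 → posterior Normal(284/141, 44/47)
obs 10: x=-5 → posterior Normal(224/153, 44/51)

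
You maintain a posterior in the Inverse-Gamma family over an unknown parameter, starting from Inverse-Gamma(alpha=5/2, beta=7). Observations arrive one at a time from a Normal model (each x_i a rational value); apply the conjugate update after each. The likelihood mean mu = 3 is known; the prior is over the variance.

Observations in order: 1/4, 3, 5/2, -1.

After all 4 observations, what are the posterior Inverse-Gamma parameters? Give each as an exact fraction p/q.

alpha=9/2, beta=605/32

obs 1: x=1/4 → posterior Inverse-Gamma(3, 345/32)
obs 2: x=3 → posterior Inverse-Gamma(7/2, 345/32)
obs 3: x=5/2 → posterior Inverse-Gamma(4, 349/32)
obs 4: x=-1 → posterior Inverse-Gamma(9/2, 605/32)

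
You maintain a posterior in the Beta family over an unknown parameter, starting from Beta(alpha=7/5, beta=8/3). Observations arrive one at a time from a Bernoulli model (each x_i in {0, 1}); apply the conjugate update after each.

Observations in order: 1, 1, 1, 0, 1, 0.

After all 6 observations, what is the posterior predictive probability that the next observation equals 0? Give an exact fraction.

70/151

obs 1: x=1 → posterior Beta(12/5, 8/3)
obs 2: x=1 → posterior Beta(17/5, 8/3)
obs 3: x=1 → posterior Beta(22/5, 8/3)
obs 4: x=0 → posterior Beta(22/5, 11/3)
obs 5: x=1 → posterior Beta(27/5, 11/3)
obs 6: x=0 → posterior Beta(27/5, 14/3)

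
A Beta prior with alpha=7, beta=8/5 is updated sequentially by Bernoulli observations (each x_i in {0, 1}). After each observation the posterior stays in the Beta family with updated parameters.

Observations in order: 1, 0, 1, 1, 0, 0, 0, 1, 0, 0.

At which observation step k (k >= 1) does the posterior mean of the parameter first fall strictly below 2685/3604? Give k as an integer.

obs 1: x=1 → posterior Beta(8, 8/5)
obs 2: x=0 → posterior Beta(8, 13/5)
obs 3: x=1 → posterior Beta(9, 13/5)
obs 4: x=1 → posterior Beta(10, 13/5)
obs 5: x=0 → posterior Beta(10, 18/5)
obs 6: x=0 → posterior Beta(10, 23/5)
obs 7: x=0 → posterior Beta(10, 28/5)
obs 8: x=1 → posterior Beta(11, 28/5)
obs 9: x=0 → posterior Beta(11, 33/5)
obs 10: x=0 → posterior Beta(11, 38/5)

k = 5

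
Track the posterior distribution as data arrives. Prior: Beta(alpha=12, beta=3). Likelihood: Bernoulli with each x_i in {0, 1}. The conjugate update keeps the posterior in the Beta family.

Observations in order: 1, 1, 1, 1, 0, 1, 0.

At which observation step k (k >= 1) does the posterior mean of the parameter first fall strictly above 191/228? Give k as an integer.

k = 4

obs 1: x=1 → posterior Beta(13, 3)
obs 2: x=1 → posterior Beta(14, 3)
obs 3: x=1 → posterior Beta(15, 3)
obs 4: x=1 → posterior Beta(16, 3)
obs 5: x=0 → posterior Beta(16, 4)
obs 6: x=1 → posterior Beta(17, 4)
obs 7: x=0 → posterior Beta(17, 5)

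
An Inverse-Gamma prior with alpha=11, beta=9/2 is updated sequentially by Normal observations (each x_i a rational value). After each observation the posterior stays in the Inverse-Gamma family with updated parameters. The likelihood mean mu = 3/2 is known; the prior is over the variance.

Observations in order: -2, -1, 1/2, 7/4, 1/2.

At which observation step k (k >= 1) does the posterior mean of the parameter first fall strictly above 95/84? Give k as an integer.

obs 1: x=-2 → posterior Inverse-Gamma(23/2, 85/8)
obs 2: x=-1 → posterior Inverse-Gamma(12, 55/4)
obs 3: x=1/2 → posterior Inverse-Gamma(25/2, 57/4)
obs 4: x=7/4 → posterior Inverse-Gamma(13, 457/32)
obs 5: x=1/2 → posterior Inverse-Gamma(27/2, 473/32)

k = 2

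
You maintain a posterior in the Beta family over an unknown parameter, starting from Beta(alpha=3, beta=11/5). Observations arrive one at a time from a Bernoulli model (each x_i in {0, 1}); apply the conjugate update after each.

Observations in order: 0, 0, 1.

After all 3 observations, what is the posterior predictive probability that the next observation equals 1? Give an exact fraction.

obs 1: x=0 → posterior Beta(3, 16/5)
obs 2: x=0 → posterior Beta(3, 21/5)
obs 3: x=1 → posterior Beta(4, 21/5)

20/41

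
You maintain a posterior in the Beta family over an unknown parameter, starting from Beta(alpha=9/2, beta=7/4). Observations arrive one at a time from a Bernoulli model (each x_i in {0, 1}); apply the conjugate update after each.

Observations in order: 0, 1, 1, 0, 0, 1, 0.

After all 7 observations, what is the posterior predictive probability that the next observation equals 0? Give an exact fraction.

obs 1: x=0 → posterior Beta(9/2, 11/4)
obs 2: x=1 → posterior Beta(11/2, 11/4)
obs 3: x=1 → posterior Beta(13/2, 11/4)
obs 4: x=0 → posterior Beta(13/2, 15/4)
obs 5: x=0 → posterior Beta(13/2, 19/4)
obs 6: x=1 → posterior Beta(15/2, 19/4)
obs 7: x=0 → posterior Beta(15/2, 23/4)

23/53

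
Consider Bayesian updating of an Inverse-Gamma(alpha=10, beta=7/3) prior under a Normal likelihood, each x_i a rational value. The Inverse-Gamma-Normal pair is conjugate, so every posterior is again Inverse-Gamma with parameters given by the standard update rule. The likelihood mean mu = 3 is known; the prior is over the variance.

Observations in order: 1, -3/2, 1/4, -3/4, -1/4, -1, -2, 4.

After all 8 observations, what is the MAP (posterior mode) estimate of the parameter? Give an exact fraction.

4949/1440

obs 1: x=1 → posterior Inverse-Gamma(21/2, 13/3)
obs 2: x=-3/2 → posterior Inverse-Gamma(11, 347/24)
obs 3: x=1/4 → posterior Inverse-Gamma(23/2, 1751/96)
obs 4: x=-3/4 → posterior Inverse-Gamma(12, 1213/48)
obs 5: x=-1/4 → posterior Inverse-Gamma(25/2, 2933/96)
obs 6: x=-1 → posterior Inverse-Gamma(13, 3701/96)
obs 7: x=-2 → posterior Inverse-Gamma(27/2, 4901/96)
obs 8: x=4 → posterior Inverse-Gamma(14, 4949/96)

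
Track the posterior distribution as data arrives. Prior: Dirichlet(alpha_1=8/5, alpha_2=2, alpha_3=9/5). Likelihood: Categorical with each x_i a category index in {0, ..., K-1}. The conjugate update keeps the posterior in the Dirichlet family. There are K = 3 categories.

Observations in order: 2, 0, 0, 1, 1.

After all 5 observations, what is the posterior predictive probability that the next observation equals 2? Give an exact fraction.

7/26

obs 1: x=2 → posterior Dirichlet(8/5, 2, 14/5)
obs 2: x=0 → posterior Dirichlet(13/5, 2, 14/5)
obs 3: x=0 → posterior Dirichlet(18/5, 2, 14/5)
obs 4: x=1 → posterior Dirichlet(18/5, 3, 14/5)
obs 5: x=1 → posterior Dirichlet(18/5, 4, 14/5)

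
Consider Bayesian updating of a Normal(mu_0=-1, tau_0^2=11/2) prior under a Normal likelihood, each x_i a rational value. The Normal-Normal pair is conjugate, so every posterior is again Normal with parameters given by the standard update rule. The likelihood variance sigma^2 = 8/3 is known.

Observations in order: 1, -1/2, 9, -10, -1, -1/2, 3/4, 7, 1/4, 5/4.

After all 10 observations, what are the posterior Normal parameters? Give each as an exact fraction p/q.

obs 1: x=1 → posterior Normal(17/49, 88/49)
obs 2: x=-1/2 → posterior Normal(1/164, 44/41)
obs 3: x=9 → posterior Normal(119/46, 88/115)
obs 4: x=-10 → posterior Normal(-65/296, 22/37)
obs 5: x=-1 → posterior Normal(-131/362, 88/181)
obs 6: x=-1/2 → posterior Normal(-41/107, 44/107)
obs 7: x=3/4 → posterior Normal(-229/988, 88/247)
obs 8: x=7 → posterior Normal(139/224, 11/35)
obs 9: x=1/4 → posterior Normal(182/313, 88/313)
obs 10: x=5/4 → posterior Normal(893/1384, 44/173)

mu_0=893/1384, tau_0^2=44/173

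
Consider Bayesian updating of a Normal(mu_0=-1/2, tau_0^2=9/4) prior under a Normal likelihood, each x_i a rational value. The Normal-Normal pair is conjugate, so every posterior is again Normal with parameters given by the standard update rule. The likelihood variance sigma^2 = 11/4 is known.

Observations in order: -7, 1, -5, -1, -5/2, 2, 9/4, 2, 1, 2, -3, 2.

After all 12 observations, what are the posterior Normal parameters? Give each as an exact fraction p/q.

obs 1: x=-7 → posterior Normal(-137/40, 99/80)
obs 2: x=1 → posterior Normal(-119/58, 99/116)
obs 3: x=-5 → posterior Normal(-11/4, 99/152)
obs 4: x=-1 → posterior Normal(-227/94, 99/188)
obs 5: x=-5/2 → posterior Normal(-17/7, 99/224)
obs 6: x=2 → posterior Normal(-118/65, 99/260)
obs 7: x=9/4 → posterior Normal(-391/296, 99/296)
obs 8: x=2 → posterior Normal(-319/332, 99/332)
obs 9: x=1 → posterior Normal(-283/368, 99/368)
obs 10: x=2 → posterior Normal(-211/404, 99/404)
obs 11: x=-3 → posterior Normal(-29/40, 9/40)
obs 12: x=2 → posterior Normal(-247/476, 99/476)

mu_0=-247/476, tau_0^2=99/476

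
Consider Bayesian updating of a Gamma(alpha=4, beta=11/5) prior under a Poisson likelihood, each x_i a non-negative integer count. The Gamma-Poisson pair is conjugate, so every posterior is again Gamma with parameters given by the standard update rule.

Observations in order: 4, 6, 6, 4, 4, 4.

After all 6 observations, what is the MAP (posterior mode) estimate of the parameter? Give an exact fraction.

155/41

obs 1: x=4 → posterior Gamma(8, 16/5)
obs 2: x=6 → posterior Gamma(14, 21/5)
obs 3: x=6 → posterior Gamma(20, 26/5)
obs 4: x=4 → posterior Gamma(24, 31/5)
obs 5: x=4 → posterior Gamma(28, 36/5)
obs 6: x=4 → posterior Gamma(32, 41/5)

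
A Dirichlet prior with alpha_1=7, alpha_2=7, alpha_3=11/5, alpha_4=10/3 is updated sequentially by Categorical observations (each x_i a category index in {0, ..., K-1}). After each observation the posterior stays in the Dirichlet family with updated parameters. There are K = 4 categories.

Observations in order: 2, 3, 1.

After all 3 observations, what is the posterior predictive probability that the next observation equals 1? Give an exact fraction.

60/169

obs 1: x=2 → posterior Dirichlet(7, 7, 16/5, 10/3)
obs 2: x=3 → posterior Dirichlet(7, 7, 16/5, 13/3)
obs 3: x=1 → posterior Dirichlet(7, 8, 16/5, 13/3)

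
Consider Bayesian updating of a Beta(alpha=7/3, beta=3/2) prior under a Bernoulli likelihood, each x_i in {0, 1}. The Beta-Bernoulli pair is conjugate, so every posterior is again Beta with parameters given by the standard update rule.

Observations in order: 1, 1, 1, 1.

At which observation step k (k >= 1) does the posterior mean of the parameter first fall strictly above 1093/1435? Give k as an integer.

k = 3

obs 1: x=1 → posterior Beta(10/3, 3/2)
obs 2: x=1 → posterior Beta(13/3, 3/2)
obs 3: x=1 → posterior Beta(16/3, 3/2)
obs 4: x=1 → posterior Beta(19/3, 3/2)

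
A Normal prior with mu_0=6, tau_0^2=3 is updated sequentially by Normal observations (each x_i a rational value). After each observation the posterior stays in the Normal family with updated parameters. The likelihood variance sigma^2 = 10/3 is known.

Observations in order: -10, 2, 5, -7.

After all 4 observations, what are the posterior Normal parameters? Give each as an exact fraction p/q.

mu_0=-15/23, tau_0^2=15/23

obs 1: x=-10 → posterior Normal(-30/19, 30/19)
obs 2: x=2 → posterior Normal(-3/7, 15/14)
obs 3: x=5 → posterior Normal(33/37, 30/37)
obs 4: x=-7 → posterior Normal(-15/23, 15/23)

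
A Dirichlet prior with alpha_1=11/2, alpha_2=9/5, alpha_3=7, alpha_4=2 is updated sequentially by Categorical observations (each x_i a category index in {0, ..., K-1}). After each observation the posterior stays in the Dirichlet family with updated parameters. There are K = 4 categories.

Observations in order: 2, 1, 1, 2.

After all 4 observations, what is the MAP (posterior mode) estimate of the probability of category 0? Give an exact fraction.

45/163

obs 1: x=2 → posterior Dirichlet(11/2, 9/5, 8, 2)
obs 2: x=1 → posterior Dirichlet(11/2, 14/5, 8, 2)
obs 3: x=1 → posterior Dirichlet(11/2, 19/5, 8, 2)
obs 4: x=2 → posterior Dirichlet(11/2, 19/5, 9, 2)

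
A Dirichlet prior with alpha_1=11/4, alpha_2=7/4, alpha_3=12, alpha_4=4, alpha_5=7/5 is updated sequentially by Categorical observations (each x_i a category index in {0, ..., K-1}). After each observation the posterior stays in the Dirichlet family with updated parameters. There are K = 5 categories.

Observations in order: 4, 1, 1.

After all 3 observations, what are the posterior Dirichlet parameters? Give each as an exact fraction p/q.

alpha_1=11/4, alpha_2=15/4, alpha_3=12, alpha_4=4, alpha_5=12/5

obs 1: x=4 → posterior Dirichlet(11/4, 7/4, 12, 4, 12/5)
obs 2: x=1 → posterior Dirichlet(11/4, 11/4, 12, 4, 12/5)
obs 3: x=1 → posterior Dirichlet(11/4, 15/4, 12, 4, 12/5)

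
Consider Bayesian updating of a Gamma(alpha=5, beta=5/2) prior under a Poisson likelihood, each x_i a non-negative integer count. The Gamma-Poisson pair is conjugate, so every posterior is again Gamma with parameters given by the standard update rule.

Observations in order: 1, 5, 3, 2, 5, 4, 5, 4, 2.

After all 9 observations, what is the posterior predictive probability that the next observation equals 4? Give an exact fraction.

obs 1: x=1 → posterior Gamma(6, 7/2)
obs 2: x=5 → posterior Gamma(11, 9/2)
obs 3: x=3 → posterior Gamma(14, 11/2)
obs 4: x=2 → posterior Gamma(16, 13/2)
obs 5: x=5 → posterior Gamma(21, 15/2)
obs 6: x=4 → posterior Gamma(25, 17/2)
obs 7: x=5 → posterior Gamma(30, 19/2)
obs 8: x=4 → posterior Gamma(34, 21/2)
obs 9: x=2 → posterior Gamma(36, 23/2)

13850430298287223030960185073834603907837339014412454576/82718061255302767487140869206996285356581211090087890625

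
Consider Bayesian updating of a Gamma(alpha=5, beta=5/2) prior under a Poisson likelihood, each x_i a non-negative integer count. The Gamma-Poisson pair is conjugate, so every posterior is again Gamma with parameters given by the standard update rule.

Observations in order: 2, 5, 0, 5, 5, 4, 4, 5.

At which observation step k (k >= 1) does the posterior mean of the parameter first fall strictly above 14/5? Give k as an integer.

obs 1: x=2 → posterior Gamma(7, 7/2)
obs 2: x=5 → posterior Gamma(12, 9/2)
obs 3: x=0 → posterior Gamma(12, 11/2)
obs 4: x=5 → posterior Gamma(17, 13/2)
obs 5: x=5 → posterior Gamma(22, 15/2)
obs 6: x=4 → posterior Gamma(26, 17/2)
obs 7: x=4 → posterior Gamma(30, 19/2)
obs 8: x=5 → posterior Gamma(35, 21/2)

k = 5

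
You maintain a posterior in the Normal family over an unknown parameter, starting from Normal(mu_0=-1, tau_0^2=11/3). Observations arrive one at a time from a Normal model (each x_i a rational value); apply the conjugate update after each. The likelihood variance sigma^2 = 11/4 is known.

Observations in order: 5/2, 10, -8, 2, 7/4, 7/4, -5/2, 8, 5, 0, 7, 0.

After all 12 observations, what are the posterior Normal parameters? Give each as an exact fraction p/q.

mu_0=107/51, tau_0^2=11/51

obs 1: x=5/2 → posterior Normal(1, 11/7)
obs 2: x=10 → posterior Normal(47/11, 1)
obs 3: x=-8 → posterior Normal(1, 11/15)
obs 4: x=2 → posterior Normal(23/19, 11/19)
obs 5: x=7/4 → posterior Normal(30/23, 11/23)
obs 6: x=7/4 → posterior Normal(37/27, 11/27)
obs 7: x=-5/2 → posterior Normal(27/31, 11/31)
obs 8: x=8 → posterior Normal(59/35, 11/35)
obs 9: x=5 → posterior Normal(79/39, 11/39)
obs 10: x=0 → posterior Normal(79/43, 11/43)
obs 11: x=7 → posterior Normal(107/47, 11/47)
obs 12: x=0 → posterior Normal(107/51, 11/51)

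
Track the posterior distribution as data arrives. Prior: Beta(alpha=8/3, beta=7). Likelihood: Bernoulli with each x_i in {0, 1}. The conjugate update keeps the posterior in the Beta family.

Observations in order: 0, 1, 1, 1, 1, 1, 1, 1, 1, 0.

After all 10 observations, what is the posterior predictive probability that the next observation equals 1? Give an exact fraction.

32/59

obs 1: x=0 → posterior Beta(8/3, 8)
obs 2: x=1 → posterior Beta(11/3, 8)
obs 3: x=1 → posterior Beta(14/3, 8)
obs 4: x=1 → posterior Beta(17/3, 8)
obs 5: x=1 → posterior Beta(20/3, 8)
obs 6: x=1 → posterior Beta(23/3, 8)
obs 7: x=1 → posterior Beta(26/3, 8)
obs 8: x=1 → posterior Beta(29/3, 8)
obs 9: x=1 → posterior Beta(32/3, 8)
obs 10: x=0 → posterior Beta(32/3, 9)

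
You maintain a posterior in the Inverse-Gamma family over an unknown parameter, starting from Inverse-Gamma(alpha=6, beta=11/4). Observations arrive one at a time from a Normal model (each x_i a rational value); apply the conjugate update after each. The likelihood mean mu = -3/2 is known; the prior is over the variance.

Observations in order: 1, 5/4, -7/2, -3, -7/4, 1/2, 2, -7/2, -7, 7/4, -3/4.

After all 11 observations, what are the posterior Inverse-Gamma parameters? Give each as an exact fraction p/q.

obs 1: x=1 → posterior Inverse-Gamma(13/2, 47/8)
obs 2: x=5/4 → posterior Inverse-Gamma(7, 309/32)
obs 3: x=-7/2 → posterior Inverse-Gamma(15/2, 373/32)
obs 4: x=-3 → posterior Inverse-Gamma(8, 409/32)
obs 5: x=-7/4 → posterior Inverse-Gamma(17/2, 205/16)
obs 6: x=1/2 → posterior Inverse-Gamma(9, 237/16)
obs 7: x=2 → posterior Inverse-Gamma(19/2, 335/16)
obs 8: x=-7/2 → posterior Inverse-Gamma(10, 367/16)
obs 9: x=-7 → posterior Inverse-Gamma(21/2, 609/16)
obs 10: x=7/4 → posterior Inverse-Gamma(11, 1387/32)
obs 11: x=-3/4 → posterior Inverse-Gamma(23/2, 349/8)

alpha=23/2, beta=349/8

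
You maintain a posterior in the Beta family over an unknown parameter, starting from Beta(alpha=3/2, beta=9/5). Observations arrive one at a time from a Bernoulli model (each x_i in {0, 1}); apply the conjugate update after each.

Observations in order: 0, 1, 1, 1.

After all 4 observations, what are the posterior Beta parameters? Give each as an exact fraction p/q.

alpha=9/2, beta=14/5

obs 1: x=0 → posterior Beta(3/2, 14/5)
obs 2: x=1 → posterior Beta(5/2, 14/5)
obs 3: x=1 → posterior Beta(7/2, 14/5)
obs 4: x=1 → posterior Beta(9/2, 14/5)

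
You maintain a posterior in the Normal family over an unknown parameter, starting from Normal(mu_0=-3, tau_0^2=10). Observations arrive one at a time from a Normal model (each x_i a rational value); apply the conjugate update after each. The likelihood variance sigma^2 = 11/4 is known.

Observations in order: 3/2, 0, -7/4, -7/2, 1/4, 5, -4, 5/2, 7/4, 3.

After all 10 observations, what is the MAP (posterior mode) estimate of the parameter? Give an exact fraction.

obs 1: x=3/2 → posterior Normal(9/17, 110/51)
obs 2: x=0 → posterior Normal(27/91, 110/91)
obs 3: x=-7/4 → posterior Normal(-43/131, 110/131)
obs 4: x=-7/2 → posterior Normal(-61/57, 110/171)
obs 5: x=1/4 → posterior Normal(-173/211, 110/211)
obs 6: x=5 → posterior Normal(27/251, 110/251)
obs 7: x=-4 → posterior Normal(-133/291, 110/291)
obs 8: x=5/2 → posterior Normal(-33/331, 110/331)
obs 9: x=7/4 → posterior Normal(37/371, 110/371)
obs 10: x=3 → posterior Normal(157/411, 110/411)

157/411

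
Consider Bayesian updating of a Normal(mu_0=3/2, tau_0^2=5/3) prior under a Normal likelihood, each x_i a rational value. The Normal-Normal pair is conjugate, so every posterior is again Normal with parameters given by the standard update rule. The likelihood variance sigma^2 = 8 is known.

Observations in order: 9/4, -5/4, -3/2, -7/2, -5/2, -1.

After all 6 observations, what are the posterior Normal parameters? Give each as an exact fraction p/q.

mu_0=-1/36, tau_0^2=20/27

obs 1: x=9/4 → posterior Normal(189/116, 40/29)
obs 2: x=-5/4 → posterior Normal(41/34, 20/17)
obs 3: x=-3/2 → posterior Normal(67/78, 40/39)
obs 4: x=-7/2 → posterior Normal(4/11, 10/11)
obs 5: x=-5/2 → posterior Normal(1/14, 40/49)
obs 6: x=-1 → posterior Normal(-1/36, 20/27)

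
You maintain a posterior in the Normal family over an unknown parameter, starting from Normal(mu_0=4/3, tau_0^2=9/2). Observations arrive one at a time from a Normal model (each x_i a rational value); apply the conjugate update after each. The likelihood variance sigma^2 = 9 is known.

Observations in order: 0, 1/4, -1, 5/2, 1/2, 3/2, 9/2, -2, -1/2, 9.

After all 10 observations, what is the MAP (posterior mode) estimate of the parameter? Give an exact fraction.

209/144

obs 1: x=0 → posterior Normal(8/9, 3)
obs 2: x=1/4 → posterior Normal(35/48, 9/4)
obs 3: x=-1 → posterior Normal(23/60, 9/5)
obs 4: x=5/2 → posterior Normal(53/72, 3/2)
obs 5: x=1/2 → posterior Normal(59/84, 9/7)
obs 6: x=3/2 → posterior Normal(77/96, 9/8)
obs 7: x=9/2 → posterior Normal(131/108, 1)
obs 8: x=-2 → posterior Normal(107/120, 9/10)
obs 9: x=-1/2 → posterior Normal(101/132, 9/11)
obs 10: x=9 → posterior Normal(209/144, 3/4)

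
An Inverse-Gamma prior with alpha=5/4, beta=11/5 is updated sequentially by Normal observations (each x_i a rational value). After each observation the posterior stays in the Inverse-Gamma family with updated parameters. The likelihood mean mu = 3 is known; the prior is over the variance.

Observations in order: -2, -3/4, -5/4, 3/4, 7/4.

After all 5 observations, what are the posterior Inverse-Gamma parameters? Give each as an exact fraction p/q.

obs 1: x=-2 → posterior Inverse-Gamma(7/4, 147/10)
obs 2: x=-3/4 → posterior Inverse-Gamma(9/4, 3477/160)
obs 3: x=-5/4 → posterior Inverse-Gamma(11/4, 2461/80)
obs 4: x=3/4 → posterior Inverse-Gamma(13/4, 5327/160)
obs 5: x=7/4 → posterior Inverse-Gamma(15/4, 1363/40)

alpha=15/4, beta=1363/40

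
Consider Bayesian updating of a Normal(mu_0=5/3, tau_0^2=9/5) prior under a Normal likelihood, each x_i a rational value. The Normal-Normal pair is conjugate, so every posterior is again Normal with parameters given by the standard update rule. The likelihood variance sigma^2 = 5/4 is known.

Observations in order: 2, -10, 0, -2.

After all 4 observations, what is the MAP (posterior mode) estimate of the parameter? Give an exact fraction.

obs 1: x=2 → posterior Normal(341/183, 45/61)
obs 2: x=-10 → posterior Normal(-739/291, 45/97)
obs 3: x=0 → posterior Normal(-739/399, 45/133)
obs 4: x=-2 → posterior Normal(-955/507, 45/169)

-955/507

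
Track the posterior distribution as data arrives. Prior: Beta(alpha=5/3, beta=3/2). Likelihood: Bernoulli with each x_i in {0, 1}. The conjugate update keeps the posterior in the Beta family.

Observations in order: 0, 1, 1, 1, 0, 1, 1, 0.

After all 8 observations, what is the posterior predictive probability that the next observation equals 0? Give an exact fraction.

obs 1: x=0 → posterior Beta(5/3, 5/2)
obs 2: x=1 → posterior Beta(8/3, 5/2)
obs 3: x=1 → posterior Beta(11/3, 5/2)
obs 4: x=1 → posterior Beta(14/3, 5/2)
obs 5: x=0 → posterior Beta(14/3, 7/2)
obs 6: x=1 → posterior Beta(17/3, 7/2)
obs 7: x=1 → posterior Beta(20/3, 7/2)
obs 8: x=0 → posterior Beta(20/3, 9/2)

27/67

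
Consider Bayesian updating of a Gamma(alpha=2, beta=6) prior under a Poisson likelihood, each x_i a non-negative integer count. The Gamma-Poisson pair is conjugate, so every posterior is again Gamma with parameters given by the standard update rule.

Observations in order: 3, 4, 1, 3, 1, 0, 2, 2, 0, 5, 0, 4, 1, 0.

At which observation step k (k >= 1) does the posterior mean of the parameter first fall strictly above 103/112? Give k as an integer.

obs 1: x=3 → posterior Gamma(5, 7)
obs 2: x=4 → posterior Gamma(9, 8)
obs 3: x=1 → posterior Gamma(10, 9)
obs 4: x=3 → posterior Gamma(13, 10)
obs 5: x=1 → posterior Gamma(14, 11)
obs 6: x=0 → posterior Gamma(14, 12)
obs 7: x=2 → posterior Gamma(16, 13)
obs 8: x=2 → posterior Gamma(18, 14)
obs 9: x=0 → posterior Gamma(18, 15)
obs 10: x=5 → posterior Gamma(23, 16)
obs 11: x=0 → posterior Gamma(23, 17)
obs 12: x=4 → posterior Gamma(27, 18)
obs 13: x=1 → posterior Gamma(28, 19)
obs 14: x=0 → posterior Gamma(28, 20)

k = 2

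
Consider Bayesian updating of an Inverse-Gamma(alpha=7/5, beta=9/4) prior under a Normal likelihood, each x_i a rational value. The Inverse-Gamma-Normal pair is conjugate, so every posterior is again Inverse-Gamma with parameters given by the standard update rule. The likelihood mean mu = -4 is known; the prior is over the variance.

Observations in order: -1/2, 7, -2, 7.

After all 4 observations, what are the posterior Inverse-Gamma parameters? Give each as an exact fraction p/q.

alpha=17/5, beta=1051/8

obs 1: x=-1/2 → posterior Inverse-Gamma(19/10, 67/8)
obs 2: x=7 → posterior Inverse-Gamma(12/5, 551/8)
obs 3: x=-2 → posterior Inverse-Gamma(29/10, 567/8)
obs 4: x=7 → posterior Inverse-Gamma(17/5, 1051/8)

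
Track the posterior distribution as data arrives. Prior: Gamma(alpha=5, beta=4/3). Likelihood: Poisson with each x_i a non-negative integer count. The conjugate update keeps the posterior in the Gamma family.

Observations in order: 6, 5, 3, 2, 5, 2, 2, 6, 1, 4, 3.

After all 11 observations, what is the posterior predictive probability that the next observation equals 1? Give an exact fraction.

obs 1: x=6 → posterior Gamma(11, 7/3)
obs 2: x=5 → posterior Gamma(16, 10/3)
obs 3: x=3 → posterior Gamma(19, 13/3)
obs 4: x=2 → posterior Gamma(21, 16/3)
obs 5: x=5 → posterior Gamma(26, 19/3)
obs 6: x=2 → posterior Gamma(28, 22/3)
obs 7: x=2 → posterior Gamma(30, 25/3)
obs 8: x=6 → posterior Gamma(36, 28/3)
obs 9: x=1 → posterior Gamma(37, 31/3)
obs 10: x=4 → posterior Gamma(41, 34/3)
obs 11: x=3 → posterior Gamma(44, 37/3)

33066619566556287476040186707331933327328059314006931535014055028704113/309485009821345068724781056000000000000000000000000000000000000000000000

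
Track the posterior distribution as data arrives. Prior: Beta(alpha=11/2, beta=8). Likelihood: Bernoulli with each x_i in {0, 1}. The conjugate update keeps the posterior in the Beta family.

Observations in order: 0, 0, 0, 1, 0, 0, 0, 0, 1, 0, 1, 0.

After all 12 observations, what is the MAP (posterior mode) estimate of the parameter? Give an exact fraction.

obs 1: x=0 → posterior Beta(11/2, 9)
obs 2: x=0 → posterior Beta(11/2, 10)
obs 3: x=0 → posterior Beta(11/2, 11)
obs 4: x=1 → posterior Beta(13/2, 11)
obs 5: x=0 → posterior Beta(13/2, 12)
obs 6: x=0 → posterior Beta(13/2, 13)
obs 7: x=0 → posterior Beta(13/2, 14)
obs 8: x=0 → posterior Beta(13/2, 15)
obs 9: x=1 → posterior Beta(15/2, 15)
obs 10: x=0 → posterior Beta(15/2, 16)
obs 11: x=1 → posterior Beta(17/2, 16)
obs 12: x=0 → posterior Beta(17/2, 17)

15/47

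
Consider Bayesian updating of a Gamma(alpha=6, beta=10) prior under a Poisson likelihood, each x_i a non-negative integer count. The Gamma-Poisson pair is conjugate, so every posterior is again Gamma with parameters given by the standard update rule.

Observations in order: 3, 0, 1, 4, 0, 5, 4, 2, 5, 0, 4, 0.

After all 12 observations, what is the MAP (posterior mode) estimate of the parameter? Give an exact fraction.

3/2

obs 1: x=3 → posterior Gamma(9, 11)
obs 2: x=0 → posterior Gamma(9, 12)
obs 3: x=1 → posterior Gamma(10, 13)
obs 4: x=4 → posterior Gamma(14, 14)
obs 5: x=0 → posterior Gamma(14, 15)
obs 6: x=5 → posterior Gamma(19, 16)
obs 7: x=4 → posterior Gamma(23, 17)
obs 8: x=2 → posterior Gamma(25, 18)
obs 9: x=5 → posterior Gamma(30, 19)
obs 10: x=0 → posterior Gamma(30, 20)
obs 11: x=4 → posterior Gamma(34, 21)
obs 12: x=0 → posterior Gamma(34, 22)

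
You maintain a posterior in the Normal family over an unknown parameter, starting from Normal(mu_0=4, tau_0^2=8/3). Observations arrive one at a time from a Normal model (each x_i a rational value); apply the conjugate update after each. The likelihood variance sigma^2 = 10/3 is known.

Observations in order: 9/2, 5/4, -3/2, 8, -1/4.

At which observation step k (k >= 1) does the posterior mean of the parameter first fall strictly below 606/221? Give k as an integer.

obs 1: x=9/2 → posterior Normal(38/9, 40/27)
obs 2: x=5/4 → posterior Normal(43/13, 40/39)
obs 3: x=-3/2 → posterior Normal(37/17, 40/51)
obs 4: x=8 → posterior Normal(23/7, 40/63)
obs 5: x=-1/4 → posterior Normal(68/25, 8/15)

k = 3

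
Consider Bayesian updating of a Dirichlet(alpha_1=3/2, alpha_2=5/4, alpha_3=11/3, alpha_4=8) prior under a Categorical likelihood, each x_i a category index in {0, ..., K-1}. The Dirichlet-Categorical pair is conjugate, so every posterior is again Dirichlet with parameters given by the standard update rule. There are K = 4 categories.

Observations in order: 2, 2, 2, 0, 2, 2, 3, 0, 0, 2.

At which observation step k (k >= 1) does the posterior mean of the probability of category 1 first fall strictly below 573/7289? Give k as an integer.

k = 2

obs 1: x=2 → posterior Dirichlet(3/2, 5/4, 14/3, 8)
obs 2: x=2 → posterior Dirichlet(3/2, 5/4, 17/3, 8)
obs 3: x=2 → posterior Dirichlet(3/2, 5/4, 20/3, 8)
obs 4: x=0 → posterior Dirichlet(5/2, 5/4, 20/3, 8)
obs 5: x=2 → posterior Dirichlet(5/2, 5/4, 23/3, 8)
obs 6: x=2 → posterior Dirichlet(5/2, 5/4, 26/3, 8)
obs 7: x=3 → posterior Dirichlet(5/2, 5/4, 26/3, 9)
obs 8: x=0 → posterior Dirichlet(7/2, 5/4, 26/3, 9)
obs 9: x=0 → posterior Dirichlet(9/2, 5/4, 26/3, 9)
obs 10: x=2 → posterior Dirichlet(9/2, 5/4, 29/3, 9)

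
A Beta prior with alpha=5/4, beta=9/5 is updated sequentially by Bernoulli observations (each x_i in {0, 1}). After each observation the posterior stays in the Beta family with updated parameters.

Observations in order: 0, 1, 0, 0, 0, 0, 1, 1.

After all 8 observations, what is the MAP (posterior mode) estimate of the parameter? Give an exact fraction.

65/181

obs 1: x=0 → posterior Beta(5/4, 14/5)
obs 2: x=1 → posterior Beta(9/4, 14/5)
obs 3: x=0 → posterior Beta(9/4, 19/5)
obs 4: x=0 → posterior Beta(9/4, 24/5)
obs 5: x=0 → posterior Beta(9/4, 29/5)
obs 6: x=0 → posterior Beta(9/4, 34/5)
obs 7: x=1 → posterior Beta(13/4, 34/5)
obs 8: x=1 → posterior Beta(17/4, 34/5)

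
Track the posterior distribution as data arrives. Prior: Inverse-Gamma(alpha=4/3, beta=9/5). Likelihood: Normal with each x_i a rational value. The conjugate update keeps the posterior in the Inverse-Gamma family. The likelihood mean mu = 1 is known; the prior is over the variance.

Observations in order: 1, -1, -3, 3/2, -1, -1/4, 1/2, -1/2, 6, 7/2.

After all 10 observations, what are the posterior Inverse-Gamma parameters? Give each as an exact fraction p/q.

alpha=19/3, beta=5053/160

obs 1: x=1 → posterior Inverse-Gamma(11/6, 9/5)
obs 2: x=-1 → posterior Inverse-Gamma(7/3, 19/5)
obs 3: x=-3 → posterior Inverse-Gamma(17/6, 59/5)
obs 4: x=3/2 → posterior Inverse-Gamma(10/3, 477/40)
obs 5: x=-1 → posterior Inverse-Gamma(23/6, 557/40)
obs 6: x=-1/4 → posterior Inverse-Gamma(13/3, 2353/160)
obs 7: x=1/2 → posterior Inverse-Gamma(29/6, 2373/160)
obs 8: x=-1/2 → posterior Inverse-Gamma(16/3, 2553/160)
obs 9: x=6 → posterior Inverse-Gamma(35/6, 4553/160)
obs 10: x=7/2 → posterior Inverse-Gamma(19/3, 5053/160)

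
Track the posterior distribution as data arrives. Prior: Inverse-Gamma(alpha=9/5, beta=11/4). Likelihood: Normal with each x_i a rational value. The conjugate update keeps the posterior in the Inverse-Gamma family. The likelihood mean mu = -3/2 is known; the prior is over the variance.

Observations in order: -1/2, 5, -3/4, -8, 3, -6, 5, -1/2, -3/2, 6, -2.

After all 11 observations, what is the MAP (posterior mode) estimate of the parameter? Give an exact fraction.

18545/1328

obs 1: x=-1/2 → posterior Inverse-Gamma(23/10, 13/4)
obs 2: x=5 → posterior Inverse-Gamma(14/5, 195/8)
obs 3: x=-3/4 → posterior Inverse-Gamma(33/10, 789/32)
obs 4: x=-8 → posterior Inverse-Gamma(19/5, 1465/32)
obs 5: x=3 → posterior Inverse-Gamma(43/10, 1789/32)
obs 6: x=-6 → posterior Inverse-Gamma(24/5, 2113/32)
obs 7: x=5 → posterior Inverse-Gamma(53/10, 2789/32)
obs 8: x=-1/2 → posterior Inverse-Gamma(29/5, 2805/32)
obs 9: x=-3/2 → posterior Inverse-Gamma(63/10, 2805/32)
obs 10: x=6 → posterior Inverse-Gamma(34/5, 3705/32)
obs 11: x=-2 → posterior Inverse-Gamma(73/10, 3709/32)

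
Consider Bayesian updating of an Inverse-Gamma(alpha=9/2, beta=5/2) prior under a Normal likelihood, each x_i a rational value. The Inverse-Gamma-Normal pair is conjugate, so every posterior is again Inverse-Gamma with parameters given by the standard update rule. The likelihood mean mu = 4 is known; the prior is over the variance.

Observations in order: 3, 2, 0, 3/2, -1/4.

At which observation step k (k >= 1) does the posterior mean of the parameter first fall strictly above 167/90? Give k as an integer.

obs 1: x=3 → posterior Inverse-Gamma(5, 3)
obs 2: x=2 → posterior Inverse-Gamma(11/2, 5)
obs 3: x=0 → posterior Inverse-Gamma(6, 13)
obs 4: x=3/2 → posterior Inverse-Gamma(13/2, 129/8)
obs 5: x=-1/4 → posterior Inverse-Gamma(7, 805/32)

k = 3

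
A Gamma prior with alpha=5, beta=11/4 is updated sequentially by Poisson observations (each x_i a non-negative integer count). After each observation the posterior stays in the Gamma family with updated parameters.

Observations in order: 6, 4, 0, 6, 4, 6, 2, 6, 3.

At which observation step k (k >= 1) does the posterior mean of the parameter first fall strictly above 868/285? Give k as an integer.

obs 1: x=6 → posterior Gamma(11, 15/4)
obs 2: x=4 → posterior Gamma(15, 19/4)
obs 3: x=0 → posterior Gamma(15, 23/4)
obs 4: x=6 → posterior Gamma(21, 27/4)
obs 5: x=4 → posterior Gamma(25, 31/4)
obs 6: x=6 → posterior Gamma(31, 35/4)
obs 7: x=2 → posterior Gamma(33, 39/4)
obs 8: x=6 → posterior Gamma(39, 43/4)
obs 9: x=3 → posterior Gamma(42, 47/4)

k = 2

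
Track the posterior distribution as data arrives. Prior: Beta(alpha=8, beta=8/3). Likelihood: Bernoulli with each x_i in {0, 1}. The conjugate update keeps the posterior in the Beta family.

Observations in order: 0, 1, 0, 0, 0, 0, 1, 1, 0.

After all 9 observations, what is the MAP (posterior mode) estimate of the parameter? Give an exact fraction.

obs 1: x=0 → posterior Beta(8, 11/3)
obs 2: x=1 → posterior Beta(9, 11/3)
obs 3: x=0 → posterior Beta(9, 14/3)
obs 4: x=0 → posterior Beta(9, 17/3)
obs 5: x=0 → posterior Beta(9, 20/3)
obs 6: x=0 → posterior Beta(9, 23/3)
obs 7: x=1 → posterior Beta(10, 23/3)
obs 8: x=1 → posterior Beta(11, 23/3)
obs 9: x=0 → posterior Beta(11, 26/3)

30/53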